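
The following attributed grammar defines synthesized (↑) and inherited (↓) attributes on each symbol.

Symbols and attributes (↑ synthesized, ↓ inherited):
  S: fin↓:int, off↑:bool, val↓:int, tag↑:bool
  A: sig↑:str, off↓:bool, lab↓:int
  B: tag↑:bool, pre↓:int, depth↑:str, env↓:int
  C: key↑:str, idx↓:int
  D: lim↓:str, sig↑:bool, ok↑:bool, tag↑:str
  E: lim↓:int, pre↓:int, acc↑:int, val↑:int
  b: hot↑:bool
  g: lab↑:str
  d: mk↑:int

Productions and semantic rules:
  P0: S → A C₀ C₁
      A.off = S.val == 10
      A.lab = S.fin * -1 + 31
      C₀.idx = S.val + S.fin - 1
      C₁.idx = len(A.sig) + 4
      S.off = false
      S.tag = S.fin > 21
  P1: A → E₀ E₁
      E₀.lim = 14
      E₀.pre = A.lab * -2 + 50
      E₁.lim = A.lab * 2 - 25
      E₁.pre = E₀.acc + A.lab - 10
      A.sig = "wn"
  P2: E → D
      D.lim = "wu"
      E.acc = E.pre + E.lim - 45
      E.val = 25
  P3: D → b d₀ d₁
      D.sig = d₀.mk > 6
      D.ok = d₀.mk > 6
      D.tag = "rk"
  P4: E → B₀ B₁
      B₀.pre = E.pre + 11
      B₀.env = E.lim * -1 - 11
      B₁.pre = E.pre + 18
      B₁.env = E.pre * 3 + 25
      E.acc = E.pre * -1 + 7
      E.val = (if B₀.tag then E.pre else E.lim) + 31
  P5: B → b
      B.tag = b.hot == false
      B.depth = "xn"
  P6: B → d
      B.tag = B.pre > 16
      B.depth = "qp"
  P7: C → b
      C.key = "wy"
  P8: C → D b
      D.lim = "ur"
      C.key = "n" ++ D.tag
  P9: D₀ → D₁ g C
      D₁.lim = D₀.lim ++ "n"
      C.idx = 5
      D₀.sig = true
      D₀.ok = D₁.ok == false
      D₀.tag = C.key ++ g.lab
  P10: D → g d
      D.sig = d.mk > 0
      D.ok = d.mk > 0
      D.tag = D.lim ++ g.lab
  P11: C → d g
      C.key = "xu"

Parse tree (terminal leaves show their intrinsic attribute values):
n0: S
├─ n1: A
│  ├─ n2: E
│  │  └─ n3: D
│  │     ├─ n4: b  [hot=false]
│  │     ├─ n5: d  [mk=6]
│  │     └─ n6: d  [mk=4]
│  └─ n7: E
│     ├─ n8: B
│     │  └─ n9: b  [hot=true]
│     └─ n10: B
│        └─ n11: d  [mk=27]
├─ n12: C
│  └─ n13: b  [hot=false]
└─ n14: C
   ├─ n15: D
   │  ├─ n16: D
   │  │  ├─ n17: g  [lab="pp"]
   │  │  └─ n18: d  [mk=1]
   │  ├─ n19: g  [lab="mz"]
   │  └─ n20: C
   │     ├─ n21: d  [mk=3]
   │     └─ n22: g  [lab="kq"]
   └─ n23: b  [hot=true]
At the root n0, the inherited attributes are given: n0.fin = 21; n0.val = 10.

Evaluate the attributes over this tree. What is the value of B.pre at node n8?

10

1. n0.fin = 21  [given at root]
2. n0.val = 10  [given at root]
3. n1.off = true  [S.val == 10]
4. n1.lab = 10  [S.fin * -1 + 31]
5. n2.lim = 14  [14]
6. n2.pre = 30  [A.lab * -2 + 50]
7. n3.lim = "wu"  ["wu"]
8. n4.hot = false  [terminal]
9. n5.mk = 6  [terminal]
10. n6.mk = 4  [terminal]
11. n3.sig = false  [d₀.mk > 6]
12. n3.ok = false  [d₀.mk > 6]
13. n3.tag = "rk"  ["rk"]
14. n2.acc = -1  [E.pre + E.lim - 45]
15. n2.val = 25  [25]
16. n7.lim = -5  [A.lab * 2 - 25]
17. n7.pre = -1  [E₀.acc + A.lab - 10]
18. n8.pre = 10  [E.pre + 11]
19. n8.env = -6  [E.lim * -1 - 11]
20. n9.hot = true  [terminal]
21. n8.tag = false  [b.hot == false]
22. n8.depth = "xn"  ["xn"]
23. n10.pre = 17  [E.pre + 18]
24. n10.env = 22  [E.pre * 3 + 25]
25. n11.mk = 27  [terminal]
26. n10.tag = true  [B.pre > 16]
27. n10.depth = "qp"  ["qp"]
28. n7.acc = 8  [E.pre * -1 + 7]
29. n7.val = 26  [(if B₀.tag then E.pre else E.lim) + 31]
30. n1.sig = "wn"  ["wn"]
31. n12.idx = 30  [S.val + S.fin - 1]
32. n13.hot = false  [terminal]
33. n12.key = "wy"  ["wy"]
34. n14.idx = 6  [len(A.sig) + 4]
35. n15.lim = "ur"  ["ur"]
36. n16.lim = "urn"  [D₀.lim ++ "n"]
37. n17.lab = "pp"  [terminal]
38. n18.mk = 1  [terminal]
39. n16.sig = true  [d.mk > 0]
40. n16.ok = true  [d.mk > 0]
41. n16.tag = "urnpp"  [D.lim ++ g.lab]
42. n19.lab = "mz"  [terminal]
43. n20.idx = 5  [5]
44. n21.mk = 3  [terminal]
45. n22.lab = "kq"  [terminal]
46. n20.key = "xu"  ["xu"]
47. n15.sig = true  [true]
48. n15.ok = false  [D₁.ok == false]
49. n15.tag = "xumz"  [C.key ++ g.lab]
50. n23.hot = true  [terminal]
51. n14.key = "nxumz"  ["n" ++ D.tag]
52. n0.off = false  [false]
53. n0.tag = false  [S.fin > 21]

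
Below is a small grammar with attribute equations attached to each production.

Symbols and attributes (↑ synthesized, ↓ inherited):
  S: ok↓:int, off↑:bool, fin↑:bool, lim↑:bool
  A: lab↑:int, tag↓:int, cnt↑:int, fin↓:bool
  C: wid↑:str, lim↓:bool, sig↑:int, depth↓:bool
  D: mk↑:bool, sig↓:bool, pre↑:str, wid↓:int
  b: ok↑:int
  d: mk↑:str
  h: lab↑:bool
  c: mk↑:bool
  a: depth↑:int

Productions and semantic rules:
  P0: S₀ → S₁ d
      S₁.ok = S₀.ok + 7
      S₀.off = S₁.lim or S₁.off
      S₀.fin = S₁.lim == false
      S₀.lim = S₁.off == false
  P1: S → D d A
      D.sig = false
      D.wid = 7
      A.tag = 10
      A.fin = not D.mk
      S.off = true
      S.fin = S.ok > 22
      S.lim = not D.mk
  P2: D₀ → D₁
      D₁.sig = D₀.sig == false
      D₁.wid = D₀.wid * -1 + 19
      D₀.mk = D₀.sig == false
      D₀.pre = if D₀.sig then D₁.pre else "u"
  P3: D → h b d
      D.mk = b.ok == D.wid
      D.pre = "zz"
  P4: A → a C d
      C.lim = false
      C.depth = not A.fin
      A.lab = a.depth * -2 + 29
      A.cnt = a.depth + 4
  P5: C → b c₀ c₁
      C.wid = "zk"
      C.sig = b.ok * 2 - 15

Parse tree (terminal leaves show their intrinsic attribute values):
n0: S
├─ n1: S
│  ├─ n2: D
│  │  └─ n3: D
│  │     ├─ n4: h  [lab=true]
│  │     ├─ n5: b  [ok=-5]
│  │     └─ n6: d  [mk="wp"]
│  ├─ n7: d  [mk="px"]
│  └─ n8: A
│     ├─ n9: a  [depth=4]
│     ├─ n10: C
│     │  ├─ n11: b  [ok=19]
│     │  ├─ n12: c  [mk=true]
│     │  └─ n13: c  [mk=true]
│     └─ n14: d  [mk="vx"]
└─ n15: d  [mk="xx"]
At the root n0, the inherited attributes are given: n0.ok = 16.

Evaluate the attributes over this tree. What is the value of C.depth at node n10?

1. n0.ok = 16  [given at root]
2. n1.ok = 23  [S₀.ok + 7]
3. n2.sig = false  [false]
4. n2.wid = 7  [7]
5. n3.sig = true  [D₀.sig == false]
6. n3.wid = 12  [D₀.wid * -1 + 19]
7. n4.lab = true  [terminal]
8. n5.ok = -5  [terminal]
9. n6.mk = "wp"  [terminal]
10. n3.mk = false  [b.ok == D.wid]
11. n3.pre = "zz"  ["zz"]
12. n2.mk = true  [D₀.sig == false]
13. n2.pre = "u"  [if D₀.sig then D₁.pre else "u"]
14. n7.mk = "px"  [terminal]
15. n8.tag = 10  [10]
16. n8.fin = false  [not D.mk]
17. n9.depth = 4  [terminal]
18. n10.lim = false  [false]
19. n10.depth = true  [not A.fin]
20. n11.ok = 19  [terminal]
21. n12.mk = true  [terminal]
22. n13.mk = true  [terminal]
23. n10.wid = "zk"  ["zk"]
24. n10.sig = 23  [b.ok * 2 - 15]
25. n14.mk = "vx"  [terminal]
26. n8.lab = 21  [a.depth * -2 + 29]
27. n8.cnt = 8  [a.depth + 4]
28. n1.off = true  [true]
29. n1.fin = true  [S.ok > 22]
30. n1.lim = false  [not D.mk]
31. n15.mk = "xx"  [terminal]
32. n0.off = true  [S₁.lim or S₁.off]
33. n0.fin = true  [S₁.lim == false]
34. n0.lim = false  [S₁.off == false]

true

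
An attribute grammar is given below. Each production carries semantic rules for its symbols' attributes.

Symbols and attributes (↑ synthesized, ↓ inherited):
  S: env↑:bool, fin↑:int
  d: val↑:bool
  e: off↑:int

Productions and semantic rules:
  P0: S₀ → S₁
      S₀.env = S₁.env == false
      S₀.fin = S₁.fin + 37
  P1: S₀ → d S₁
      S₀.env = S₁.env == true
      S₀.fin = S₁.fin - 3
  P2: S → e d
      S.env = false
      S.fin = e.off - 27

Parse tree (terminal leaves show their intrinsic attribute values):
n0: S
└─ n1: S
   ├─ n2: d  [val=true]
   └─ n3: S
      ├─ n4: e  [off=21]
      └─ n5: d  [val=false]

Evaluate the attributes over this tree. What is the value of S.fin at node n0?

28

1. n2.val = true  [terminal]
2. n4.off = 21  [terminal]
3. n5.val = false  [terminal]
4. n3.env = false  [false]
5. n3.fin = -6  [e.off - 27]
6. n1.env = false  [S₁.env == true]
7. n1.fin = -9  [S₁.fin - 3]
8. n0.env = true  [S₁.env == false]
9. n0.fin = 28  [S₁.fin + 37]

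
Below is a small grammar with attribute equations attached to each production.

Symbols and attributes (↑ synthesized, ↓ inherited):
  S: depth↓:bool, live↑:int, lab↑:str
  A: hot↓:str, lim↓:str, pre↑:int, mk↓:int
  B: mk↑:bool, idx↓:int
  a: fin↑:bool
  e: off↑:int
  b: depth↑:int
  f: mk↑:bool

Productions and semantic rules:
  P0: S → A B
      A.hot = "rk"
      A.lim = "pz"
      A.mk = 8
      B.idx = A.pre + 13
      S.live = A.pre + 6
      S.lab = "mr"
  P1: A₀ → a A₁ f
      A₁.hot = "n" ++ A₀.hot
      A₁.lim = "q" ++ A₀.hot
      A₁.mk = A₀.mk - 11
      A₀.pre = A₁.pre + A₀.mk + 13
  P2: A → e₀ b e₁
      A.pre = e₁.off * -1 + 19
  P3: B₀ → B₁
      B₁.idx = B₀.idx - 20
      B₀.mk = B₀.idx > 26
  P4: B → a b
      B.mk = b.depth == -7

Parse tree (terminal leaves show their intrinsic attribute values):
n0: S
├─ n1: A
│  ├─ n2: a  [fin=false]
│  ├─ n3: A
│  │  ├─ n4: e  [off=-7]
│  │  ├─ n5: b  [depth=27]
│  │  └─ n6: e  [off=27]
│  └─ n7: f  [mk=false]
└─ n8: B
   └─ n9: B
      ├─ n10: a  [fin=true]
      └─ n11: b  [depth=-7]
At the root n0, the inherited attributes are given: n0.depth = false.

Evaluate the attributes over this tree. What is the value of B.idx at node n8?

26

1. n0.depth = false  [given at root]
2. n1.hot = "rk"  ["rk"]
3. n1.lim = "pz"  ["pz"]
4. n1.mk = 8  [8]
5. n2.fin = false  [terminal]
6. n3.hot = "nrk"  ["n" ++ A₀.hot]
7. n3.lim = "qrk"  ["q" ++ A₀.hot]
8. n3.mk = -3  [A₀.mk - 11]
9. n4.off = -7  [terminal]
10. n5.depth = 27  [terminal]
11. n6.off = 27  [terminal]
12. n3.pre = -8  [e₁.off * -1 + 19]
13. n7.mk = false  [terminal]
14. n1.pre = 13  [A₁.pre + A₀.mk + 13]
15. n8.idx = 26  [A.pre + 13]
16. n9.idx = 6  [B₀.idx - 20]
17. n10.fin = true  [terminal]
18. n11.depth = -7  [terminal]
19. n9.mk = true  [b.depth == -7]
20. n8.mk = false  [B₀.idx > 26]
21. n0.live = 19  [A.pre + 6]
22. n0.lab = "mr"  ["mr"]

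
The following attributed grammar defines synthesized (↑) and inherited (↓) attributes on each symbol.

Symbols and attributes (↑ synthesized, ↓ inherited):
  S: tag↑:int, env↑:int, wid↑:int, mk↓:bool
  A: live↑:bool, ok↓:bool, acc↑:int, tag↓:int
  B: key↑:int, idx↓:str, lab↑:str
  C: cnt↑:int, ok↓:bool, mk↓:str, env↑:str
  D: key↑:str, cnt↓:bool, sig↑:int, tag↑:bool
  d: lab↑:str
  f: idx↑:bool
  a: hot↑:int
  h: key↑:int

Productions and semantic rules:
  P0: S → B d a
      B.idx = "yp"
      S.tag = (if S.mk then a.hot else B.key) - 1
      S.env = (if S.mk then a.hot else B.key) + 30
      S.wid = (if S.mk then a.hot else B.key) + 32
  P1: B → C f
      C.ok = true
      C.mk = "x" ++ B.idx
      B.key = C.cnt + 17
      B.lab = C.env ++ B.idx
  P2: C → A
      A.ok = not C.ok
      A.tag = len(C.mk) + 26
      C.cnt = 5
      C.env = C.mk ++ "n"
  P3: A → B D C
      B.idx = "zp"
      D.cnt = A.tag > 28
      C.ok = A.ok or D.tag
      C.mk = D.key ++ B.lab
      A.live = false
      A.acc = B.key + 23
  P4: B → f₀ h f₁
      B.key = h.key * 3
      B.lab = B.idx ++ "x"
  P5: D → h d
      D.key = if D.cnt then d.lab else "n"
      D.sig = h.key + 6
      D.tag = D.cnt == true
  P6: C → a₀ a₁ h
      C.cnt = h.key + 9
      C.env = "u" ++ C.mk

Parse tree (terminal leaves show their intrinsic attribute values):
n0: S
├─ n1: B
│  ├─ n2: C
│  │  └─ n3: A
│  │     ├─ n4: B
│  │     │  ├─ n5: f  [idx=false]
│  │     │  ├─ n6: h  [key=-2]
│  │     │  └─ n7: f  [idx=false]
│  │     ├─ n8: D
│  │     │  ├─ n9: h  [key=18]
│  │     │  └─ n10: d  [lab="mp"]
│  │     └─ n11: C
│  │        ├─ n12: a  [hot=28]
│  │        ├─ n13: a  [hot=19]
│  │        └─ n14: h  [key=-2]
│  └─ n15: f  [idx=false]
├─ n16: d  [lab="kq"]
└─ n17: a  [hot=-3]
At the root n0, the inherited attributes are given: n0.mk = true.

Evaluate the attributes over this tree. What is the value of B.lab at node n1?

"xypnyp"

1. n0.mk = true  [given at root]
2. n1.idx = "yp"  ["yp"]
3. n2.ok = true  [true]
4. n2.mk = "xyp"  ["x" ++ B.idx]
5. n3.ok = false  [not C.ok]
6. n3.tag = 29  [len(C.mk) + 26]
7. n4.idx = "zp"  ["zp"]
8. n5.idx = false  [terminal]
9. n6.key = -2  [terminal]
10. n7.idx = false  [terminal]
11. n4.key = -6  [h.key * 3]
12. n4.lab = "zpx"  [B.idx ++ "x"]
13. n8.cnt = true  [A.tag > 28]
14. n9.key = 18  [terminal]
15. n10.lab = "mp"  [terminal]
16. n8.key = "mp"  [if D.cnt then d.lab else "n"]
17. n8.sig = 24  [h.key + 6]
18. n8.tag = true  [D.cnt == true]
19. n11.ok = true  [A.ok or D.tag]
20. n11.mk = "mpzpx"  [D.key ++ B.lab]
21. n12.hot = 28  [terminal]
22. n13.hot = 19  [terminal]
23. n14.key = -2  [terminal]
24. n11.cnt = 7  [h.key + 9]
25. n11.env = "umpzpx"  ["u" ++ C.mk]
26. n3.live = false  [false]
27. n3.acc = 17  [B.key + 23]
28. n2.cnt = 5  [5]
29. n2.env = "xypn"  [C.mk ++ "n"]
30. n15.idx = false  [terminal]
31. n1.key = 22  [C.cnt + 17]
32. n1.lab = "xypnyp"  [C.env ++ B.idx]
33. n16.lab = "kq"  [terminal]
34. n17.hot = -3  [terminal]
35. n0.tag = -4  [(if S.mk then a.hot else B.key) - 1]
36. n0.env = 27  [(if S.mk then a.hot else B.key) + 30]
37. n0.wid = 29  [(if S.mk then a.hot else B.key) + 32]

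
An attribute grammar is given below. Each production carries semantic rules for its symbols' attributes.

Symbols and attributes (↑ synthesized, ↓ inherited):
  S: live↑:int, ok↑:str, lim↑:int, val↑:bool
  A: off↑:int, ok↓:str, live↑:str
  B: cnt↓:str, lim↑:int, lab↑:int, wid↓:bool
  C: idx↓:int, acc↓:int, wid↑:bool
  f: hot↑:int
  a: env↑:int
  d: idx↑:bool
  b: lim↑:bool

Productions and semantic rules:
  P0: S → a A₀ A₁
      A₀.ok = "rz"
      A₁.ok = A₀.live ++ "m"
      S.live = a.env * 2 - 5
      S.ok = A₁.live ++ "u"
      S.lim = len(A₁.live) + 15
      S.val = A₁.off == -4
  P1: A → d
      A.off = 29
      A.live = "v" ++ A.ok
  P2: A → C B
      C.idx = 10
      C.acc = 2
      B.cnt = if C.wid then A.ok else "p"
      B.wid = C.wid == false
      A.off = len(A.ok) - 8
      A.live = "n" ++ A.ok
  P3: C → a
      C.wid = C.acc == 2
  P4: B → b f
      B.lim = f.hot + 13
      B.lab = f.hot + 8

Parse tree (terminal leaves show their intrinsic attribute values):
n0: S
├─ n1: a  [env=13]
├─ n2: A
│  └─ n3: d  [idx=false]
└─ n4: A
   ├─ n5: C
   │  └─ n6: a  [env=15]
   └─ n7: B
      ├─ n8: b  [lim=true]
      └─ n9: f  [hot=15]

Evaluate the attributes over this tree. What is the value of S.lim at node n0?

1. n1.env = 13  [terminal]
2. n2.ok = "rz"  ["rz"]
3. n3.idx = false  [terminal]
4. n2.off = 29  [29]
5. n2.live = "vrz"  ["v" ++ A.ok]
6. n4.ok = "vrzm"  [A₀.live ++ "m"]
7. n5.idx = 10  [10]
8. n5.acc = 2  [2]
9. n6.env = 15  [terminal]
10. n5.wid = true  [C.acc == 2]
11. n7.cnt = "vrzm"  [if C.wid then A.ok else "p"]
12. n7.wid = false  [C.wid == false]
13. n8.lim = true  [terminal]
14. n9.hot = 15  [terminal]
15. n7.lim = 28  [f.hot + 13]
16. n7.lab = 23  [f.hot + 8]
17. n4.off = -4  [len(A.ok) - 8]
18. n4.live = "nvrzm"  ["n" ++ A.ok]
19. n0.live = 21  [a.env * 2 - 5]
20. n0.ok = "nvrzmu"  [A₁.live ++ "u"]
21. n0.lim = 20  [len(A₁.live) + 15]
22. n0.val = true  [A₁.off == -4]

20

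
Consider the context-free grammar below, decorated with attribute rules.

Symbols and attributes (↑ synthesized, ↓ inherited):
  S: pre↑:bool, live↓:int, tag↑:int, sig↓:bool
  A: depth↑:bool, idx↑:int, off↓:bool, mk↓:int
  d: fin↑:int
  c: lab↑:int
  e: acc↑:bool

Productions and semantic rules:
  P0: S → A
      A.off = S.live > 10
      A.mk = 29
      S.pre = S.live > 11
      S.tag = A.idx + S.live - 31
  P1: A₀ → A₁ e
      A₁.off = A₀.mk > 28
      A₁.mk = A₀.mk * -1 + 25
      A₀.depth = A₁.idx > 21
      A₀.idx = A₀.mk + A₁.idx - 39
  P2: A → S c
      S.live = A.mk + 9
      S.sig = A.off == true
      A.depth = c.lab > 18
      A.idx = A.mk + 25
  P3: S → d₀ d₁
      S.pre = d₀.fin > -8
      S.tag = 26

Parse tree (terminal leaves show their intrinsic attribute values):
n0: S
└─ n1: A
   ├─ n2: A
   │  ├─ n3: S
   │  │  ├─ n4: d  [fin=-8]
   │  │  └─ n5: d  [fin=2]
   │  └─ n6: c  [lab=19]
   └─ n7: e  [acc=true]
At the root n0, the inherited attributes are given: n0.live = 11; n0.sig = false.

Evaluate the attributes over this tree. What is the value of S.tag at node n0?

1. n0.live = 11  [given at root]
2. n0.sig = false  [given at root]
3. n1.off = true  [S.live > 10]
4. n1.mk = 29  [29]
5. n2.off = true  [A₀.mk > 28]
6. n2.mk = -4  [A₀.mk * -1 + 25]
7. n3.live = 5  [A.mk + 9]
8. n3.sig = true  [A.off == true]
9. n4.fin = -8  [terminal]
10. n5.fin = 2  [terminal]
11. n3.pre = false  [d₀.fin > -8]
12. n3.tag = 26  [26]
13. n6.lab = 19  [terminal]
14. n2.depth = true  [c.lab > 18]
15. n2.idx = 21  [A.mk + 25]
16. n7.acc = true  [terminal]
17. n1.depth = false  [A₁.idx > 21]
18. n1.idx = 11  [A₀.mk + A₁.idx - 39]
19. n0.pre = false  [S.live > 11]
20. n0.tag = -9  [A.idx + S.live - 31]

-9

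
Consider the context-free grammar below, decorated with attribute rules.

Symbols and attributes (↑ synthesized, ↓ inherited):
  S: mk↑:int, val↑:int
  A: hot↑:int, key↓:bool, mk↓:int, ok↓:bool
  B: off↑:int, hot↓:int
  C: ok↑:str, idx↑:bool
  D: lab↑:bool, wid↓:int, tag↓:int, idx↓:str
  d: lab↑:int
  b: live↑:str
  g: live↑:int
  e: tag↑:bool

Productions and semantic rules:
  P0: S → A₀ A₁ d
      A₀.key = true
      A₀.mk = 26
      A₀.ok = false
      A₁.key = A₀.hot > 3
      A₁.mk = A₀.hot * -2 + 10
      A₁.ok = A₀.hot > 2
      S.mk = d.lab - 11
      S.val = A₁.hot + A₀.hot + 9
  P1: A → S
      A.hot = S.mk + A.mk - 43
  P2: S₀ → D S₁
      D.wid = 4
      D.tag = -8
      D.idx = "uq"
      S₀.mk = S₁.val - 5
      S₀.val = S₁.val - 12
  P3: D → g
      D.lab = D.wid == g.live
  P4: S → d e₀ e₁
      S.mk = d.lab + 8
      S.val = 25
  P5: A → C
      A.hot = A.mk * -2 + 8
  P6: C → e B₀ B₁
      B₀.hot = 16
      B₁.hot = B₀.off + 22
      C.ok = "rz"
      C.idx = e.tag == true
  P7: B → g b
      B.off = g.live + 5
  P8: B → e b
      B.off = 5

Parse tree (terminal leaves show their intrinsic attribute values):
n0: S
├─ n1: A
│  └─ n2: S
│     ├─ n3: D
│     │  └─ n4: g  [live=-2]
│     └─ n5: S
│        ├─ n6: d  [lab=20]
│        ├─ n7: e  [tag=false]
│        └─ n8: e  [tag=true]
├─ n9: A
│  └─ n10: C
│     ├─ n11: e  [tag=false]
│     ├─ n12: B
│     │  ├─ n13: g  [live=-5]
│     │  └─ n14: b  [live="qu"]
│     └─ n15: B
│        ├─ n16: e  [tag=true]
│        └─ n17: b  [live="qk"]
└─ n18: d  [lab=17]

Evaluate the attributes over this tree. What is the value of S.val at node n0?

12

1. n1.key = true  [true]
2. n1.mk = 26  [26]
3. n1.ok = false  [false]
4. n3.wid = 4  [4]
5. n3.tag = -8  [-8]
6. n3.idx = "uq"  ["uq"]
7. n4.live = -2  [terminal]
8. n3.lab = false  [D.wid == g.live]
9. n6.lab = 20  [terminal]
10. n7.tag = false  [terminal]
11. n8.tag = true  [terminal]
12. n5.mk = 28  [d.lab + 8]
13. n5.val = 25  [25]
14. n2.mk = 20  [S₁.val - 5]
15. n2.val = 13  [S₁.val - 12]
16. n1.hot = 3  [S.mk + A.mk - 43]
17. n9.key = false  [A₀.hot > 3]
18. n9.mk = 4  [A₀.hot * -2 + 10]
19. n9.ok = true  [A₀.hot > 2]
20. n11.tag = false  [terminal]
21. n12.hot = 16  [16]
22. n13.live = -5  [terminal]
23. n14.live = "qu"  [terminal]
24. n12.off = 0  [g.live + 5]
25. n15.hot = 22  [B₀.off + 22]
26. n16.tag = true  [terminal]
27. n17.live = "qk"  [terminal]
28. n15.off = 5  [5]
29. n10.ok = "rz"  ["rz"]
30. n10.idx = false  [e.tag == true]
31. n9.hot = 0  [A.mk * -2 + 8]
32. n18.lab = 17  [terminal]
33. n0.mk = 6  [d.lab - 11]
34. n0.val = 12  [A₁.hot + A₀.hot + 9]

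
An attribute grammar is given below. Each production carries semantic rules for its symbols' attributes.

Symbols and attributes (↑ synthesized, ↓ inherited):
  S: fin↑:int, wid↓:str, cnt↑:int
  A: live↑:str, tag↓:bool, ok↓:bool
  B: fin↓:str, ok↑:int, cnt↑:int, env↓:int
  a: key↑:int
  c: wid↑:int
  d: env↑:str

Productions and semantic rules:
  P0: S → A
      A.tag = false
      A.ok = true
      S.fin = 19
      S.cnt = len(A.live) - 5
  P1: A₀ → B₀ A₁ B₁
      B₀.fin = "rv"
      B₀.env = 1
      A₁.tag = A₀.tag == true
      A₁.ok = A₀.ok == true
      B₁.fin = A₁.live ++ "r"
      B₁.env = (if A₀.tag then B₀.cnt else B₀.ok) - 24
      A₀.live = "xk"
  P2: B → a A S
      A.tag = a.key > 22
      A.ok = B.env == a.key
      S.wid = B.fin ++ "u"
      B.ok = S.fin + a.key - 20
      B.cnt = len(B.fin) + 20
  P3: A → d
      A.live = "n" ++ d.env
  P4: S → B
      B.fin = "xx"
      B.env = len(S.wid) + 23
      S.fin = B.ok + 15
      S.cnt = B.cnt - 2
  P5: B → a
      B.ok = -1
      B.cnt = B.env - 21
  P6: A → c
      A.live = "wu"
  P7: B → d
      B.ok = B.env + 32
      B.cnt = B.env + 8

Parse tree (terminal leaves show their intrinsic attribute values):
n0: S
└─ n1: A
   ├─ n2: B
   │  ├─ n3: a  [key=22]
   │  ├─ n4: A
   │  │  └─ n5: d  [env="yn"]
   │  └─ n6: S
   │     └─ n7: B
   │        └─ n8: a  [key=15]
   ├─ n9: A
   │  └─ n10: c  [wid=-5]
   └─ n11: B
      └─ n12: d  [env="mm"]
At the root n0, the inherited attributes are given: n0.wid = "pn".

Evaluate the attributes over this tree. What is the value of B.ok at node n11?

24

1. n0.wid = "pn"  [given at root]
2. n1.tag = false  [false]
3. n1.ok = true  [true]
4. n2.fin = "rv"  ["rv"]
5. n2.env = 1  [1]
6. n3.key = 22  [terminal]
7. n4.tag = false  [a.key > 22]
8. n4.ok = false  [B.env == a.key]
9. n5.env = "yn"  [terminal]
10. n4.live = "nyn"  ["n" ++ d.env]
11. n6.wid = "rvu"  [B.fin ++ "u"]
12. n7.fin = "xx"  ["xx"]
13. n7.env = 26  [len(S.wid) + 23]
14. n8.key = 15  [terminal]
15. n7.ok = -1  [-1]
16. n7.cnt = 5  [B.env - 21]
17. n6.fin = 14  [B.ok + 15]
18. n6.cnt = 3  [B.cnt - 2]
19. n2.ok = 16  [S.fin + a.key - 20]
20. n2.cnt = 22  [len(B.fin) + 20]
21. n9.tag = false  [A₀.tag == true]
22. n9.ok = true  [A₀.ok == true]
23. n10.wid = -5  [terminal]
24. n9.live = "wu"  ["wu"]
25. n11.fin = "wur"  [A₁.live ++ "r"]
26. n11.env = -8  [(if A₀.tag then B₀.cnt else B₀.ok) - 24]
27. n12.env = "mm"  [terminal]
28. n11.ok = 24  [B.env + 32]
29. n11.cnt = 0  [B.env + 8]
30. n1.live = "xk"  ["xk"]
31. n0.fin = 19  [19]
32. n0.cnt = -3  [len(A.live) - 5]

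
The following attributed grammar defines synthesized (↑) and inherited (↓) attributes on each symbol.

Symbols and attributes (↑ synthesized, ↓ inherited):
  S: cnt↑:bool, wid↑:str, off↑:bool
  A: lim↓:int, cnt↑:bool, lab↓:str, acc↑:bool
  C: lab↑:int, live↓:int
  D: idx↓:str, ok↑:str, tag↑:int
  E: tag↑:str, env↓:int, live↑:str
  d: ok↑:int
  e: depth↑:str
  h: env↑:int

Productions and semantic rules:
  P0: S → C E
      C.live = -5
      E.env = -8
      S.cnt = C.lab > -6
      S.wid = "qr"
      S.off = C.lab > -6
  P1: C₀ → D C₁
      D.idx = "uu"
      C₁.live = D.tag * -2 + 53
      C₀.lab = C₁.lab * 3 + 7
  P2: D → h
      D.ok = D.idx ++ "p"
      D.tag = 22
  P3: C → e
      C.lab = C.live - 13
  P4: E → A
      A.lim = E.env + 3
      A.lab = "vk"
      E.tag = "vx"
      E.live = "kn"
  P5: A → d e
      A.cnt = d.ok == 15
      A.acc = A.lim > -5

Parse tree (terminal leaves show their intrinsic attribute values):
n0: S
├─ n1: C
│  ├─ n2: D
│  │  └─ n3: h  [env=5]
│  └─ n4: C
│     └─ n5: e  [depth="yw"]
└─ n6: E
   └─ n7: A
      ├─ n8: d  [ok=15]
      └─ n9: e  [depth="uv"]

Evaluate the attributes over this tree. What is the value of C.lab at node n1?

-5

1. n1.live = -5  [-5]
2. n2.idx = "uu"  ["uu"]
3. n3.env = 5  [terminal]
4. n2.ok = "uup"  [D.idx ++ "p"]
5. n2.tag = 22  [22]
6. n4.live = 9  [D.tag * -2 + 53]
7. n5.depth = "yw"  [terminal]
8. n4.lab = -4  [C.live - 13]
9. n1.lab = -5  [C₁.lab * 3 + 7]
10. n6.env = -8  [-8]
11. n7.lim = -5  [E.env + 3]
12. n7.lab = "vk"  ["vk"]
13. n8.ok = 15  [terminal]
14. n9.depth = "uv"  [terminal]
15. n7.cnt = true  [d.ok == 15]
16. n7.acc = false  [A.lim > -5]
17. n6.tag = "vx"  ["vx"]
18. n6.live = "kn"  ["kn"]
19. n0.cnt = true  [C.lab > -6]
20. n0.wid = "qr"  ["qr"]
21. n0.off = true  [C.lab > -6]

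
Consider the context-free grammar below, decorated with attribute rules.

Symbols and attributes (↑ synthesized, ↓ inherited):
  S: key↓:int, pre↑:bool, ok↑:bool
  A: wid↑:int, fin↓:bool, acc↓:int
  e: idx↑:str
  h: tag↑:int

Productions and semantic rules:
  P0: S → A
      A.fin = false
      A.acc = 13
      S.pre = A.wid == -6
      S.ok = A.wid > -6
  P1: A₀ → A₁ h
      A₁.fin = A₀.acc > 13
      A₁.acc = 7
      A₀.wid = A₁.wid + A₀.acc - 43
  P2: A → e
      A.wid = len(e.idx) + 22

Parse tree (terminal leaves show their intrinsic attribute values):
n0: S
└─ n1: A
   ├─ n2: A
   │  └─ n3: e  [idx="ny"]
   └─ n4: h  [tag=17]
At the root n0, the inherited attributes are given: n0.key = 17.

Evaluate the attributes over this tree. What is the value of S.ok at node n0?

false

1. n0.key = 17  [given at root]
2. n1.fin = false  [false]
3. n1.acc = 13  [13]
4. n2.fin = false  [A₀.acc > 13]
5. n2.acc = 7  [7]
6. n3.idx = "ny"  [terminal]
7. n2.wid = 24  [len(e.idx) + 22]
8. n4.tag = 17  [terminal]
9. n1.wid = -6  [A₁.wid + A₀.acc - 43]
10. n0.pre = true  [A.wid == -6]
11. n0.ok = false  [A.wid > -6]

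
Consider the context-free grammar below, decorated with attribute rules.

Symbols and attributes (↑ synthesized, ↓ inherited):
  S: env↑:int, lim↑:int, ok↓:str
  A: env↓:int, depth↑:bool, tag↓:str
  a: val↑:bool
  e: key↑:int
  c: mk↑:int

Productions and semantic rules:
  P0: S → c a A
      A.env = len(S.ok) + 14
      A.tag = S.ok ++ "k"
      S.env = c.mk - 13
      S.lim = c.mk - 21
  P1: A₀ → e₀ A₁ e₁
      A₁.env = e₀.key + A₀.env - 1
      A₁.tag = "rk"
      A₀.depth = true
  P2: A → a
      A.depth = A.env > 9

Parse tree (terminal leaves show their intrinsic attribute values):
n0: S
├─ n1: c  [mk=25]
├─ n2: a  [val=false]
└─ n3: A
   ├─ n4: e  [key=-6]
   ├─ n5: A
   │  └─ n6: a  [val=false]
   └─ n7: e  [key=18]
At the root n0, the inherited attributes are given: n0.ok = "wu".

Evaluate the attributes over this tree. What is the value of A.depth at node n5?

1. n0.ok = "wu"  [given at root]
2. n1.mk = 25  [terminal]
3. n2.val = false  [terminal]
4. n3.env = 16  [len(S.ok) + 14]
5. n3.tag = "wuk"  [S.ok ++ "k"]
6. n4.key = -6  [terminal]
7. n5.env = 9  [e₀.key + A₀.env - 1]
8. n5.tag = "rk"  ["rk"]
9. n6.val = false  [terminal]
10. n5.depth = false  [A.env > 9]
11. n7.key = 18  [terminal]
12. n3.depth = true  [true]
13. n0.env = 12  [c.mk - 13]
14. n0.lim = 4  [c.mk - 21]

false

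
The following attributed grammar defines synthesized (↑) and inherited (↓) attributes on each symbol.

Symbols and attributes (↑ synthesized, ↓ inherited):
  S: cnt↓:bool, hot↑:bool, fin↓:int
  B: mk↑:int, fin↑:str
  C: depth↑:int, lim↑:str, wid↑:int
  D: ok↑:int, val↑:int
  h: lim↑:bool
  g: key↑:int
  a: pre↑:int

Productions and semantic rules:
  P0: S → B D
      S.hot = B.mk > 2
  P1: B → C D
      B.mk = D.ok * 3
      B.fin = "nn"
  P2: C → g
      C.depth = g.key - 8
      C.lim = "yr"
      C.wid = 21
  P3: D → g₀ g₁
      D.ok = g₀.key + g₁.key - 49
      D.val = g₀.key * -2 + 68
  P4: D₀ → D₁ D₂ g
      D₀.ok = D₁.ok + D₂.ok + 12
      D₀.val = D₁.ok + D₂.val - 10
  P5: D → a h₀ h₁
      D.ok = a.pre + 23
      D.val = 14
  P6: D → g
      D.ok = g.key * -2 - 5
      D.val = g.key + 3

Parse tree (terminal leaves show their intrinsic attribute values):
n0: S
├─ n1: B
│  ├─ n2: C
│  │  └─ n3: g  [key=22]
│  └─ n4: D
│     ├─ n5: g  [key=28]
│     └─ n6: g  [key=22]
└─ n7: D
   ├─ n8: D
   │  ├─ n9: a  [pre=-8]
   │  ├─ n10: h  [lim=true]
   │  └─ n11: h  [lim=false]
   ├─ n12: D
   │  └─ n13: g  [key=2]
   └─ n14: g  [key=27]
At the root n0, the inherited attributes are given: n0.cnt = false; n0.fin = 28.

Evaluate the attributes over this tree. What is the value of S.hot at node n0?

true

1. n0.cnt = false  [given at root]
2. n0.fin = 28  [given at root]
3. n3.key = 22  [terminal]
4. n2.depth = 14  [g.key - 8]
5. n2.lim = "yr"  ["yr"]
6. n2.wid = 21  [21]
7. n5.key = 28  [terminal]
8. n6.key = 22  [terminal]
9. n4.ok = 1  [g₀.key + g₁.key - 49]
10. n4.val = 12  [g₀.key * -2 + 68]
11. n1.mk = 3  [D.ok * 3]
12. n1.fin = "nn"  ["nn"]
13. n9.pre = -8  [terminal]
14. n10.lim = true  [terminal]
15. n11.lim = false  [terminal]
16. n8.ok = 15  [a.pre + 23]
17. n8.val = 14  [14]
18. n13.key = 2  [terminal]
19. n12.ok = -9  [g.key * -2 - 5]
20. n12.val = 5  [g.key + 3]
21. n14.key = 27  [terminal]
22. n7.ok = 18  [D₁.ok + D₂.ok + 12]
23. n7.val = 10  [D₁.ok + D₂.val - 10]
24. n0.hot = true  [B.mk > 2]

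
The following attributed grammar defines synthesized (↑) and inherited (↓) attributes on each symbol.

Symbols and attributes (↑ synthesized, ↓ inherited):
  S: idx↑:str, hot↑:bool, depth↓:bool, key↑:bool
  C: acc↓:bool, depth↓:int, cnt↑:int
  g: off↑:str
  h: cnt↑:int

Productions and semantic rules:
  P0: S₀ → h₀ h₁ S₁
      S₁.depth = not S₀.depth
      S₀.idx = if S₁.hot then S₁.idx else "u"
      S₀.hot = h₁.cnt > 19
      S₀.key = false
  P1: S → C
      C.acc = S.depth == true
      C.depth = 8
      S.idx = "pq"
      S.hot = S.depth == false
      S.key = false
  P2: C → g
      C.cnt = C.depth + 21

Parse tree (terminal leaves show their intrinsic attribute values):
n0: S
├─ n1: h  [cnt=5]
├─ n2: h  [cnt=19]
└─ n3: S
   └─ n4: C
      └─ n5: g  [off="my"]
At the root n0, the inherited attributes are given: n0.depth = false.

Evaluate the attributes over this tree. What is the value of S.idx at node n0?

"u"

1. n0.depth = false  [given at root]
2. n1.cnt = 5  [terminal]
3. n2.cnt = 19  [terminal]
4. n3.depth = true  [not S₀.depth]
5. n4.acc = true  [S.depth == true]
6. n4.depth = 8  [8]
7. n5.off = "my"  [terminal]
8. n4.cnt = 29  [C.depth + 21]
9. n3.idx = "pq"  ["pq"]
10. n3.hot = false  [S.depth == false]
11. n3.key = false  [false]
12. n0.idx = "u"  [if S₁.hot then S₁.idx else "u"]
13. n0.hot = false  [h₁.cnt > 19]
14. n0.key = false  [false]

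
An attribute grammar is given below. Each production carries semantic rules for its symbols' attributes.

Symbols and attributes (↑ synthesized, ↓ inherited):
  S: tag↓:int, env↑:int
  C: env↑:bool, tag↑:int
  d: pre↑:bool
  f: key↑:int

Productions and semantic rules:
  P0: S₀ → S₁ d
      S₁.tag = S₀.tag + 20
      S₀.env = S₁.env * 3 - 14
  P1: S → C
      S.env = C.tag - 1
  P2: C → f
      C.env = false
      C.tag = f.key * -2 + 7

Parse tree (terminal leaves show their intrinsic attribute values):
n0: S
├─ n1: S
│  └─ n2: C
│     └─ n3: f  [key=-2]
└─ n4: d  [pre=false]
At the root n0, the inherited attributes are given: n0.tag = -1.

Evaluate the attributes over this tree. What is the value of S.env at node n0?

1. n0.tag = -1  [given at root]
2. n1.tag = 19  [S₀.tag + 20]
3. n3.key = -2  [terminal]
4. n2.env = false  [false]
5. n2.tag = 11  [f.key * -2 + 7]
6. n1.env = 10  [C.tag - 1]
7. n4.pre = false  [terminal]
8. n0.env = 16  [S₁.env * 3 - 14]

16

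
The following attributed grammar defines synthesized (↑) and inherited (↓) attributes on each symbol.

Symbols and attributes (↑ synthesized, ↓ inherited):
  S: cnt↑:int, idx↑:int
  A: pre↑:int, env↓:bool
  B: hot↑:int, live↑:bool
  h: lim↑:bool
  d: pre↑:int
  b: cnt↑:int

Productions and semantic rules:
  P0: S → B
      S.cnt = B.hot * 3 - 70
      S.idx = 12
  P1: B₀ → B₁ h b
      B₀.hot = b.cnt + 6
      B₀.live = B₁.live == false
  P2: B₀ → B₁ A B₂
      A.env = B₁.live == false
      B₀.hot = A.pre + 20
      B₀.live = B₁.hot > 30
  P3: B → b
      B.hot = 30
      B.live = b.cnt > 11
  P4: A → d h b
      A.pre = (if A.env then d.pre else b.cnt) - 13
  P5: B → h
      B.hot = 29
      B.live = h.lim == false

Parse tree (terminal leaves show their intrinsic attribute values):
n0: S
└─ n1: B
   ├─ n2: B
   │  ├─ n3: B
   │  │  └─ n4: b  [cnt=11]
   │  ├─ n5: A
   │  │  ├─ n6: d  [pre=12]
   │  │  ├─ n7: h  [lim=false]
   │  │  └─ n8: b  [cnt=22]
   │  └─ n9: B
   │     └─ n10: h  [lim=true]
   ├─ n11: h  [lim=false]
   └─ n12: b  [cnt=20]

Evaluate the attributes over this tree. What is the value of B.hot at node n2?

1. n4.cnt = 11  [terminal]
2. n3.hot = 30  [30]
3. n3.live = false  [b.cnt > 11]
4. n5.env = true  [B₁.live == false]
5. n6.pre = 12  [terminal]
6. n7.lim = false  [terminal]
7. n8.cnt = 22  [terminal]
8. n5.pre = -1  [(if A.env then d.pre else b.cnt) - 13]
9. n10.lim = true  [terminal]
10. n9.hot = 29  [29]
11. n9.live = false  [h.lim == false]
12. n2.hot = 19  [A.pre + 20]
13. n2.live = false  [B₁.hot > 30]
14. n11.lim = false  [terminal]
15. n12.cnt = 20  [terminal]
16. n1.hot = 26  [b.cnt + 6]
17. n1.live = true  [B₁.live == false]
18. n0.cnt = 8  [B.hot * 3 - 70]
19. n0.idx = 12  [12]

19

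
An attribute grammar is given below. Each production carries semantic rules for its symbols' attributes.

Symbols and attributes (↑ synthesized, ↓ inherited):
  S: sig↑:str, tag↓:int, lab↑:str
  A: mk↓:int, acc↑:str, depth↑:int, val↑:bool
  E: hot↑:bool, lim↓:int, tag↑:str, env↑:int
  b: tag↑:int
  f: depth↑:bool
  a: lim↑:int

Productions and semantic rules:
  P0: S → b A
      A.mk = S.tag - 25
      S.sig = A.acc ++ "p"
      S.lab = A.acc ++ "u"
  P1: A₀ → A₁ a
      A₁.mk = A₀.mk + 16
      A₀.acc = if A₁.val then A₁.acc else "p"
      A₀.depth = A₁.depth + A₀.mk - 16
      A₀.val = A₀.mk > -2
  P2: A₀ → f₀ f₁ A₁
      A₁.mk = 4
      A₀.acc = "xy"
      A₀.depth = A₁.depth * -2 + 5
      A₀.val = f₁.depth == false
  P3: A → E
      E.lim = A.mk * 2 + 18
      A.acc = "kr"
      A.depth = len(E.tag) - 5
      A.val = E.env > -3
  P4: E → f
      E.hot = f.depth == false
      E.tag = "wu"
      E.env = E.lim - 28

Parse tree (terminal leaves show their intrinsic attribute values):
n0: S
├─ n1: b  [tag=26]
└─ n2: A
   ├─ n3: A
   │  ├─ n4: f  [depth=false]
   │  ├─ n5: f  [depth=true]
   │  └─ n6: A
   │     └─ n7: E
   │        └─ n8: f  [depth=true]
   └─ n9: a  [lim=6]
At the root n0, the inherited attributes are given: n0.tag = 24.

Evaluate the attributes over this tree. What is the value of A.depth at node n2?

-6

1. n0.tag = 24  [given at root]
2. n1.tag = 26  [terminal]
3. n2.mk = -1  [S.tag - 25]
4. n3.mk = 15  [A₀.mk + 16]
5. n4.depth = false  [terminal]
6. n5.depth = true  [terminal]
7. n6.mk = 4  [4]
8. n7.lim = 26  [A.mk * 2 + 18]
9. n8.depth = true  [terminal]
10. n7.hot = false  [f.depth == false]
11. n7.tag = "wu"  ["wu"]
12. n7.env = -2  [E.lim - 28]
13. n6.acc = "kr"  ["kr"]
14. n6.depth = -3  [len(E.tag) - 5]
15. n6.val = true  [E.env > -3]
16. n3.acc = "xy"  ["xy"]
17. n3.depth = 11  [A₁.depth * -2 + 5]
18. n3.val = false  [f₁.depth == false]
19. n9.lim = 6  [terminal]
20. n2.acc = "p"  [if A₁.val then A₁.acc else "p"]
21. n2.depth = -6  [A₁.depth + A₀.mk - 16]
22. n2.val = true  [A₀.mk > -2]
23. n0.sig = "pp"  [A.acc ++ "p"]
24. n0.lab = "pu"  [A.acc ++ "u"]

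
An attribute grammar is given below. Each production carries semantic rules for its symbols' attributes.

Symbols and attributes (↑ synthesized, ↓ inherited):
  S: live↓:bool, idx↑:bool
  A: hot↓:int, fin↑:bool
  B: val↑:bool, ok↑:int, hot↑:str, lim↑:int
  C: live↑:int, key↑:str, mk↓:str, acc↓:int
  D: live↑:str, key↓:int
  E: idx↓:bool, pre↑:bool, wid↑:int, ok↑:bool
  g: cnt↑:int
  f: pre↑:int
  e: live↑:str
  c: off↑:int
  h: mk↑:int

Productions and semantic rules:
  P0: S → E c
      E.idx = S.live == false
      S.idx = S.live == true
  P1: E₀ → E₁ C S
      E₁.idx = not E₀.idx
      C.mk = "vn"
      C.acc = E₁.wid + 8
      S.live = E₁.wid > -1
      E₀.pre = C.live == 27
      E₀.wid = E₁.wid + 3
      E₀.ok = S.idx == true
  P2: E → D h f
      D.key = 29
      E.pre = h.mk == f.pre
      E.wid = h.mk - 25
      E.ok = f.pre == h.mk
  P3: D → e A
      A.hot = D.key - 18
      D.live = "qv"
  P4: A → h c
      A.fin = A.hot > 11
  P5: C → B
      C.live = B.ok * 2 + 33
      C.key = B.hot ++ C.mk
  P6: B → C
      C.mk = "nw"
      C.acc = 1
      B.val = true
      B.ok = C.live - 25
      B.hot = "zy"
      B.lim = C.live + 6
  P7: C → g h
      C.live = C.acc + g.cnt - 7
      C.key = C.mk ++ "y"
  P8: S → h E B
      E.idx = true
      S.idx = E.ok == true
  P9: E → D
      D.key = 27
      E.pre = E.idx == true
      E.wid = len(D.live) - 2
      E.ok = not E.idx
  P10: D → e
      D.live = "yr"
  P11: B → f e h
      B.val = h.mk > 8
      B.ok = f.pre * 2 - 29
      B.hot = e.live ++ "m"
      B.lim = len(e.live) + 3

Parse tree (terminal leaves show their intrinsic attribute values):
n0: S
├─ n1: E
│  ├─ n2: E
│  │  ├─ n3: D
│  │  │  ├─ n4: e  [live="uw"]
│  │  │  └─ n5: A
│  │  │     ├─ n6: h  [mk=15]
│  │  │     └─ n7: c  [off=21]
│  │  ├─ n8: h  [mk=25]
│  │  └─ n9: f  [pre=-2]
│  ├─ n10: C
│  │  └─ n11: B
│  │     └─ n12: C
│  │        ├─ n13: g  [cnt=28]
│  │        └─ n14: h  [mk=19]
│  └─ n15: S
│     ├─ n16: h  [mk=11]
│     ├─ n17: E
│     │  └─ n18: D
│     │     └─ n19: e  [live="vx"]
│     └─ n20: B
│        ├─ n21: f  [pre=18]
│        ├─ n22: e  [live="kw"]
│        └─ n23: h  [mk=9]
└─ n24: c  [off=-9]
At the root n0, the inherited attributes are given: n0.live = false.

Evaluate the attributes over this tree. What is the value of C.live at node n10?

1. n0.live = false  [given at root]
2. n1.idx = true  [S.live == false]
3. n2.idx = false  [not E₀.idx]
4. n3.key = 29  [29]
5. n4.live = "uw"  [terminal]
6. n5.hot = 11  [D.key - 18]
7. n6.mk = 15  [terminal]
8. n7.off = 21  [terminal]
9. n5.fin = false  [A.hot > 11]
10. n3.live = "qv"  ["qv"]
11. n8.mk = 25  [terminal]
12. n9.pre = -2  [terminal]
13. n2.pre = false  [h.mk == f.pre]
14. n2.wid = 0  [h.mk - 25]
15. n2.ok = false  [f.pre == h.mk]
16. n10.mk = "vn"  ["vn"]
17. n10.acc = 8  [E₁.wid + 8]
18. n12.mk = "nw"  ["nw"]
19. n12.acc = 1  [1]
20. n13.cnt = 28  [terminal]
21. n14.mk = 19  [terminal]
22. n12.live = 22  [C.acc + g.cnt - 7]
23. n12.key = "nwy"  [C.mk ++ "y"]
24. n11.val = true  [true]
25. n11.ok = -3  [C.live - 25]
26. n11.hot = "zy"  ["zy"]
27. n11.lim = 28  [C.live + 6]
28. n10.live = 27  [B.ok * 2 + 33]
29. n10.key = "zyvn"  [B.hot ++ C.mk]
30. n15.live = true  [E₁.wid > -1]
31. n16.mk = 11  [terminal]
32. n17.idx = true  [true]
33. n18.key = 27  [27]
34. n19.live = "vx"  [terminal]
35. n18.live = "yr"  ["yr"]
36. n17.pre = true  [E.idx == true]
37. n17.wid = 0  [len(D.live) - 2]
38. n17.ok = false  [not E.idx]
39. n21.pre = 18  [terminal]
40. n22.live = "kw"  [terminal]
41. n23.mk = 9  [terminal]
42. n20.val = true  [h.mk > 8]
43. n20.ok = 7  [f.pre * 2 - 29]
44. n20.hot = "kwm"  [e.live ++ "m"]
45. n20.lim = 5  [len(e.live) + 3]
46. n15.idx = false  [E.ok == true]
47. n1.pre = true  [C.live == 27]
48. n1.wid = 3  [E₁.wid + 3]
49. n1.ok = false  [S.idx == true]
50. n24.off = -9  [terminal]
51. n0.idx = false  [S.live == true]

27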